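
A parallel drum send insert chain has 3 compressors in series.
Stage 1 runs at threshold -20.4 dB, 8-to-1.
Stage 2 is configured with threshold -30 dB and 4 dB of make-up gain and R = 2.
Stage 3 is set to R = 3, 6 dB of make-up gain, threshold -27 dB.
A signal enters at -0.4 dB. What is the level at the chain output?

Stage 1: 20 dB above -20.4 dB, reduced 8:1 to 2.5 dB above → -17.9 dB.
Stage 2: 12.1 dB above -30 dB, reduced 2:1 to 6.05 dB above → -23.95 dB; +4 dB make-up → -19.95 dB.
Stage 3: 7.05 dB above -27 dB, reduced 3:1 to 2.35 dB above → -24.65 dB; +6 dB make-up → -18.65 dB.

-18.65 dB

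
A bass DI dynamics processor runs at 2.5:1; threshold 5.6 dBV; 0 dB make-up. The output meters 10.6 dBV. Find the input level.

The compressed level sits 10.6 − 5.6 = 5 dB over threshold.
Before 2.5:1 compression the overshoot was 5 × 2.5 = 12.5 dB, so input = 5.6 + 12.5 = 18.1 dBV.

18.1 dBV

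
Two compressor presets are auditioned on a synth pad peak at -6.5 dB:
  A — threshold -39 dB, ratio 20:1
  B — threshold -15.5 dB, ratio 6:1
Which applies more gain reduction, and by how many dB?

A: GR = 32.5 − 32.5/20 = 30.875 dB.
B: GR = 9 − 9/6 = 7.5 dB.
A reduces 23.375 dB more.

A, by 23.375 dB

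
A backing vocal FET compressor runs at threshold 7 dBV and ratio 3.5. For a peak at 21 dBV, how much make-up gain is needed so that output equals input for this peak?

10 dB

The peak compresses to 7 + 14/3.5 = 11 dBV.
To reach 21 dBV requires 21 − 11 = 10 dB of make-up.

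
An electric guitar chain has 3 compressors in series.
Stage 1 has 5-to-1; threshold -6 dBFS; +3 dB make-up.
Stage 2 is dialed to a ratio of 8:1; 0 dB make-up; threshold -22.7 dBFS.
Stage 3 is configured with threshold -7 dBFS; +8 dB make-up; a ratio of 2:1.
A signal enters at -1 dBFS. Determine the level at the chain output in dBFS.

Stage 1: 5 dB above -6 dBFS, reduced 5:1 to 1 dB above → -5 dBFS; +3 dB make-up → -2 dBFS.
Stage 2: overshoot 20.7 dB → 20.7/8 = 2.5875 dB → -20.1125 dBFS.
Stage 3: below threshold (-20.1125 ≤ -7); passes unchanged; make-up brings it to -12.1125 dBFS.

-12.1125 dBFS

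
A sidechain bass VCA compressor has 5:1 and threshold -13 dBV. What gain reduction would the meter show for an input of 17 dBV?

Overshoot = 17 − (-13) = 30 dB.
A 5:1 ratio leaves 6 dB of that excess.
GR = overshoot in − overshoot out = 30 − 6 = 24 dB.

24 dB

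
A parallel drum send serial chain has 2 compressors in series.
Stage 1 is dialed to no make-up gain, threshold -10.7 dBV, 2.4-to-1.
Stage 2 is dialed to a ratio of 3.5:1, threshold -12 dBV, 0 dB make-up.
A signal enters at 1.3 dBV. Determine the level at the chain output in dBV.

Stage 1: overshoot 12 dB → 12/2.4 = 5 dB → -5.7 dBV.
Stage 2: -5.7 dBV is 6.3 dB over -12 dBV; at 3.5:1 that becomes 1.8 dB over, giving -10.2 dBV.

-10.2 dBV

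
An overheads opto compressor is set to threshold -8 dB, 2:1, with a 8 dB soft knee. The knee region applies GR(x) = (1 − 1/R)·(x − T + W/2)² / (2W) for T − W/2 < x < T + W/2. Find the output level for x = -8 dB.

-8.5 dB

x − T + W/2 = -8 − (-8) + 4 = 4.
GR = (1 − 1/2) × 4² / 16 = 0.5 × 16 / 16 = 0.5 dB.
Output = -8 − 0.5 = -8.5 dB.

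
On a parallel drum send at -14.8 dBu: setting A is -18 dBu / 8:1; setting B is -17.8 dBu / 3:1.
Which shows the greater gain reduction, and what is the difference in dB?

A, by 0.8 dB

A: GR = 3.2 − 3.2/8 = 2.8 dB.
B: GR = 3 − 3/3 = 2 dB.
Difference: 0.8 dB in favour of A.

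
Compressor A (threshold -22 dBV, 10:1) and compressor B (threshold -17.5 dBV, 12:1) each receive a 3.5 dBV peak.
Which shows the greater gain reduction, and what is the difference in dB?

A: 25.5 dB over, compressed to 2.55 dB over, so 22.95 dB of GR.
B: 21 dB over, compressed to 1.75 dB over, so 19.25 dB of GR.
A reduces 3.7 dB more.

A, by 3.7 dB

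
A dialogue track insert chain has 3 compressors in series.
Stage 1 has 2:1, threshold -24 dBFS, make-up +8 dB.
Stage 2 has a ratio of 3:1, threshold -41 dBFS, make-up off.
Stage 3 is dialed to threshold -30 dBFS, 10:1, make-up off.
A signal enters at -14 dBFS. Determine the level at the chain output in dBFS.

Stage 1: 10 dB above -24 dBFS, reduced 2:1 to 5 dB above → -19 dBFS; +8 dB make-up → -11 dBFS.
Stage 2: overshoot 30 dB → 30/3 = 10 dB → -31 dBFS.
Stage 3: -31 dBFS ≤ -30 dBFS, so stage 3 doesn't engage; output -31 dBFS.

-31 dBFS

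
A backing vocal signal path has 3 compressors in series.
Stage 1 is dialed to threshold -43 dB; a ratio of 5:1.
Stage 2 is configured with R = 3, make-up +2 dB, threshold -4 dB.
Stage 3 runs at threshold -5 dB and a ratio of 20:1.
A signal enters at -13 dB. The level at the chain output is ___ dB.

Stage 1: -13 dB is 30 dB over -43 dB; at 5:1 that becomes 6 dB over, giving -37 dB.
Stage 2: below threshold (-37 ≤ -4); passes unchanged; make-up brings it to -35 dB.
Stage 3: below threshold (-35 ≤ -5); passes unchanged; output -35 dB.

-35 dB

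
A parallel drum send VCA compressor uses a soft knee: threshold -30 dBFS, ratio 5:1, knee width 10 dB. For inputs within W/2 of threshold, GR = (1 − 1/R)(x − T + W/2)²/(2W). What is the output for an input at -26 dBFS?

-29.24 dBFS

x − T + W/2 = -26 − (-30) + 5 = 9.
GR = (1 − 1/5) × 9² / 20 = 0.8 × 81 / 20 = 3.24 dB.
Output = -26 − 3.24 = -29.24 dBFS.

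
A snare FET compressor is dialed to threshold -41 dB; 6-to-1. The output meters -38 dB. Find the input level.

Post-compression overshoot = -38 − (-41) = 3 dB.
Undo the ratio: input overshoot = 3 × 6 = 18 dB, giving input = -23 dB.

-23 dB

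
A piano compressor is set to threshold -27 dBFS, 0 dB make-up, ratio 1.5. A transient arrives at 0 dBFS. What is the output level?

-9 dBFS

The input is 27 dB above the -27 dBFS threshold.
At 1.5:1 the overshoot is divided by 1.5, leaving 18 dB above threshold.
Output = -27 + 18 = -9 dBFS.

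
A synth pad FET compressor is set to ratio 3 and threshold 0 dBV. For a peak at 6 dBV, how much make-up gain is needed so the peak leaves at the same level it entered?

The peak compresses to 0 + 6/3 = 2 dBV.
To reach 6 dBV requires 6 − 2 = 4 dB of make-up.

4 dB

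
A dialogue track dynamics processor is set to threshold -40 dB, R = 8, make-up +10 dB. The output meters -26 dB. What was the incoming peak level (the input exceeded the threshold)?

Remove make-up: -26 − 10 = -36 dB.
The compressed level sits -36 − (-40) = 4 dB over threshold.
Input overshoot = R × output overshoot = 32 dB → input = -40 + 32 = -8 dB.

-8 dB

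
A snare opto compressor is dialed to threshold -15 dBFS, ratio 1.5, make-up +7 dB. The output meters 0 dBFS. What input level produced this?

Remove make-up: 0 − 7 = -7 dBFS.
Post-compression overshoot = -7 − (-15) = 8 dB.
Undo the ratio: input overshoot = 8 × 1.5 = 12 dB, giving input = -3 dBFS.

-3 dBFS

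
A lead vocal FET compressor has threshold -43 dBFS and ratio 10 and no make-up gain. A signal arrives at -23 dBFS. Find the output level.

-41 dBFS

The input is 20 dB above the -43 dBFS threshold.
At 10:1 the overshoot is divided by 10, leaving 2 dB above threshold.
That puts the output at -41 dBFS.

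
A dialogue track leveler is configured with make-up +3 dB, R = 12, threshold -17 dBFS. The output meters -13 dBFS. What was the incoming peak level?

Stripping the +3 dB make-up gives -16 dBFS at the gain stage.
The compressed level sits -16 − (-17) = 1 dB over threshold.
Input overshoot = R × output overshoot = 12 dB → input = -17 + 12 = -5 dBFS.

-5 dBFS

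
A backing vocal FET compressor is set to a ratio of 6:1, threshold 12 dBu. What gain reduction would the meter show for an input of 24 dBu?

24 dBu exceeds the threshold by 12 dB.
After 6:1 compression the overshoot becomes 12/6 = 2 dB.
Gain reduction = 12 − 2 = 10 dB.

10 dB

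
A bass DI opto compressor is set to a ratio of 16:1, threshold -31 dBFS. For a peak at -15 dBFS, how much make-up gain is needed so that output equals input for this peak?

Without make-up, output = threshold + overshoot/16 = -31 + 1 = -30 dBFS.
Gap to target: 15 dB.

15 dB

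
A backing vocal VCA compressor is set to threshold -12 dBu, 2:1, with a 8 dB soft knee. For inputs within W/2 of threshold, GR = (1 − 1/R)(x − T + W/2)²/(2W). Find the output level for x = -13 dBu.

-13.28125 dBu

x − T + W/2 = -13 − (-12) + 4 = 3.
GR = (1 − 1/2) × 3² / 16 = 0.5 × 9 / 16 = 0.28125 dB.
Output = -13 − 0.28125 = -13.28125 dBu.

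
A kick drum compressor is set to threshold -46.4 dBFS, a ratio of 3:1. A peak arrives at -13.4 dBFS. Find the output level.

-35.4 dBFS

The input is 33 dB above the -46.4 dBFS threshold.
The 33 dB excess becomes 11 dB after 3:1 reduction.
Output = -46.4 + 11 = -35.4 dBFS.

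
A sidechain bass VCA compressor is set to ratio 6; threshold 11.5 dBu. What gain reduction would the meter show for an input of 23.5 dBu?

The signal is 12 dB above threshold.
At 6:1, output sits 12/6 = 2 dB above threshold.
So the signal is attenuated by 12 − 2 = 10 dB.

10 dB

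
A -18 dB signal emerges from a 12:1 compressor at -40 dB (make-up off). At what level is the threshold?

-42 dB

Gain reduction = -18 − (-40) = 22 dB; output overshoot = GR / (R − 1) = 22 / 11 = 2 dB.
Threshold = output − output overshoot = -40 − 2 = -42 dB.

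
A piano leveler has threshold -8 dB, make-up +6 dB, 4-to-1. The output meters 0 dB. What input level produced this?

Stripping the +6 dB make-up gives -6 dB at the gain stage.
That's 2 dB above the -8 dB threshold.
Undo the ratio: input overshoot = 2 × 4 = 8 dB, giving input = 0 dB.

0 dB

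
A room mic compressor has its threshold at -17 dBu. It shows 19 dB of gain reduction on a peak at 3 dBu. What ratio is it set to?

20:1

Input overshoot = 3 − (-17) = 20 dB.
Output overshoot = 20 − 19 = 1 dB.
Ratio = input overshoot / output overshoot = 20 / 1 = 20.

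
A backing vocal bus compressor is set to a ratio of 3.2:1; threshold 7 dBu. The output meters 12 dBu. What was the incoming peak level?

The compressed level sits 12 − 7 = 5 dB over threshold.
Input overshoot = R × output overshoot = 16 dB → input = 7 + 16 = 23 dBu.

23 dBu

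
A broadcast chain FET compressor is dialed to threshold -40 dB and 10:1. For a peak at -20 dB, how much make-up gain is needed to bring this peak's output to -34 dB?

4 dB

Overshoot 20 dB → 20/10 = 2 dB after compression, so the compressed level is -40 + 2 = -38 dB.
Make-up = target − compressed = -34 − (-38) = 4 dB.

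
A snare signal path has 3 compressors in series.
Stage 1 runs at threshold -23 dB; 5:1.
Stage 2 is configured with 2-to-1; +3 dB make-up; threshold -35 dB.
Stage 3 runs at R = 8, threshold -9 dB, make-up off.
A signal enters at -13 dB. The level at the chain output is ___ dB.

Stage 1: 10 dB above -23 dB, reduced 5:1 to 2 dB above → -21 dB.
Stage 2: 14 dB above -35 dB, reduced 2:1 to 7 dB above → -28 dB; +3 dB make-up → -25 dB.
Stage 3: -25 dB ≤ -9 dB, so stage 3 doesn't engage; output -25 dB.

-25 dB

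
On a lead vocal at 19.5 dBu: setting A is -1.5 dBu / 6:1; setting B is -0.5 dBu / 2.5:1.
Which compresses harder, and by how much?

A: overshoot 21 dB → output overshoot 3.5 dB → GR 17.5 dB.
B: overshoot 20 dB → output overshoot 8 dB → GR 12 dB.
Difference: 5.5 dB in favour of A.

A, by 5.5 dB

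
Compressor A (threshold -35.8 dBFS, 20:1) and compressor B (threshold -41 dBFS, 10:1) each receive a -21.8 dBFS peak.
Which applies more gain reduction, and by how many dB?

A: GR = 14 − 14/20 = 13.3 dB.
B: GR = 19.2 − 19.2/10 = 17.28 dB.
Difference: 3.98 dB in favour of B.

B, by 3.98 dB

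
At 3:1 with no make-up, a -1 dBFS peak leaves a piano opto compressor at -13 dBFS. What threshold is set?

-19 dBFS

Let T be the threshold. Output overshoot = (input overshoot)/R, so -13 − T = (-1 − T)/3.
3·(-13 − T) = -1 − T → 2·T = -39 − (-1) = -38.
T = -38/2 = -19 dBFS.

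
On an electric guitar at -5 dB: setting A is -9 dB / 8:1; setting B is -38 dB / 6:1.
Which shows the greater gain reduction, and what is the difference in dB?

B, by 24 dB

A: 4 dB over, compressed to 0.5 dB over, so 3.5 dB of GR.
B: 33 dB over, compressed to 5.5 dB over, so 27.5 dB of GR.
B reduces 24 dB more.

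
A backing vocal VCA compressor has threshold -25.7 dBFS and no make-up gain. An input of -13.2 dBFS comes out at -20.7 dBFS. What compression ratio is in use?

Input overshoot = -13.2 − (-25.7) = 12.5 dB; output overshoot = -20.7 − (-25.7) = 5 dB.
Ratio = 12.5 / 5 = 2.5.

2.5:1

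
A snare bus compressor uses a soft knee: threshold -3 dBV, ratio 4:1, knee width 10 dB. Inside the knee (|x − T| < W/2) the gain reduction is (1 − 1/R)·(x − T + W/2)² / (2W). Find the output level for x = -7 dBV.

-7.0375 dBV

x − T + W/2 = -7 − (-3) + 5 = 1.
GR = (1 − 1/4) × 1² / 20 = 0.75 × 1 / 20 = 0.0375 dB.
Output = -7 − 0.0375 = -7.0375 dBV.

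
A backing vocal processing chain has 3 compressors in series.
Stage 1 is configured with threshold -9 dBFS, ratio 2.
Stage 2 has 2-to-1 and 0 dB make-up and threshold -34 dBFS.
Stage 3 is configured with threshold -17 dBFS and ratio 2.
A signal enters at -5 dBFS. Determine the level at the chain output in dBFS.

Stage 1: overshoot 4 dB → 4/2 = 2 dB → -7 dBFS.
Stage 2: overshoot 27 dB → 27/2 = 13.5 dB → -20.5 dBFS.
Stage 3: -20.5 dBFS ≤ -17 dBFS, so stage 3 doesn't engage; output -20.5 dBFS.

-20.5 dBFS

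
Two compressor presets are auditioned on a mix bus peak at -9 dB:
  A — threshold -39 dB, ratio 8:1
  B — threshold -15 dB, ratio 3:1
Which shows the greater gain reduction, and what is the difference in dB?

A, by 22.25 dB

A: 30 dB over, compressed to 3.75 dB over, so 26.25 dB of GR.
B: 6 dB over, compressed to 2 dB over, so 4 dB of GR.
A applies 22.25 dB more gain reduction.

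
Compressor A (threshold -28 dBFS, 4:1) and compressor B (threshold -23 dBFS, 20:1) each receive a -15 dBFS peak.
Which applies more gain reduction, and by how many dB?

A: GR = 13 − 13/4 = 9.75 dB.
B: GR = 8 − 8/20 = 7.6 dB.
Difference: 2.15 dB in favour of A.

A, by 2.15 dB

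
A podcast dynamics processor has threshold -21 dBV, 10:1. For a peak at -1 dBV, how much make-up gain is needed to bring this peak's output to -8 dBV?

11 dB

Overshoot 20 dB → 20/10 = 2 dB after compression, so the compressed level is -21 + 2 = -19 dBV.
Make-up = target − compressed = -8 − (-19) = 11 dB.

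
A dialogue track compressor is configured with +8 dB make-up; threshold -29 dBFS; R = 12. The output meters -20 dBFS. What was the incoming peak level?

Stripping the +8 dB make-up gives -28 dBFS at the gain stage.
The compressed level sits -28 − (-29) = 1 dB over threshold.
Input overshoot = R × output overshoot = 12 dB → input = -29 + 12 = -17 dBFS.

-17 dBFS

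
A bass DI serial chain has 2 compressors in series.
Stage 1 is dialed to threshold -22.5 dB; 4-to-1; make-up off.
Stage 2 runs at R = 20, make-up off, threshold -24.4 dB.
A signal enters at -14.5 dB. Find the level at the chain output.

Stage 1: overshoot 8 dB → 8/4 = 2 dB → -20.5 dB.
Stage 2: -20.5 dB is 3.9 dB over -24.4 dB; at 20:1 that becomes 0.195 dB over, giving -24.205 dB.

-24.205 dB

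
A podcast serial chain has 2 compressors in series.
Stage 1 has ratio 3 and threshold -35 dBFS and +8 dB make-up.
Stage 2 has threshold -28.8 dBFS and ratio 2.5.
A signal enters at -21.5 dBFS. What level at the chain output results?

Stage 1: -21.5 dBFS is 13.5 dB over -35 dBFS; at 3:1 that becomes 4.5 dB over, giving -30.5 dBFS; +8 dB make-up → -22.5 dBFS.
Stage 2: overshoot 6.3 dB → 6.3/2.5 = 2.52 dB → -26.28 dBFS.

-26.28 dBFS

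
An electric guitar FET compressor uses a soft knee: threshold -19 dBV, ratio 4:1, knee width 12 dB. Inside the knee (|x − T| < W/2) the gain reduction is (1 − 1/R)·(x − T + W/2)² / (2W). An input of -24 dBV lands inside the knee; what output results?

-24.03125 dBV

x − T + W/2 = -24 − (-19) + 6 = 1.
GR = (1 − 1/4) × 1² / 24 = 0.75 × 1 / 24 = 0.03125 dB.
Output = -24 − 0.03125 = -24.03125 dBV.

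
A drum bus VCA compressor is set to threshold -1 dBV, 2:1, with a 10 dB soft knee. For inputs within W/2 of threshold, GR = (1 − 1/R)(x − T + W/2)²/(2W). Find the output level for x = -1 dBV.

-1.625 dBV

x − T + W/2 = -1 − (-1) + 5 = 5.
GR = (1 − 1/2) × 5² / 20 = 0.5 × 25 / 20 = 0.625 dB.
Output = -1 − 0.625 = -1.625 dBV.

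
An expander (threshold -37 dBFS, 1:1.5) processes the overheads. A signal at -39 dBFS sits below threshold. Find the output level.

-40 dBFS

Below threshold, a 1:1.5 expander applies gain = (1.5−1)×(T − x) of attenuation.
(1.5−1) × 2 = 1 dB, so output = -39 − 1 = -40 dBFS.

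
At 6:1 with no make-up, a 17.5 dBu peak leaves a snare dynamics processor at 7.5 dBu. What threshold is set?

Let T be the threshold. Output overshoot = (input overshoot)/R, so 7.5 − T = (17.5 − T)/6.
6·(7.5 − T) = 17.5 − T → 5·T = 45 − 17.5 = 27.5.
T = 27.5/5 = 5.5 dBu.

5.5 dBu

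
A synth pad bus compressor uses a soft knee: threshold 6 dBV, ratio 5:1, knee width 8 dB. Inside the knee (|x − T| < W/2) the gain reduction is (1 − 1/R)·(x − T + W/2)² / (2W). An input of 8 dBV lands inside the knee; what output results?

6.2 dBV

x − T + W/2 = 8 − 6 + 4 = 6.
GR = (1 − 1/5) × 6² / 16 = 0.8 × 36 / 16 = 1.8 dB.
Output = 8 − 1.8 = 6.2 dBV.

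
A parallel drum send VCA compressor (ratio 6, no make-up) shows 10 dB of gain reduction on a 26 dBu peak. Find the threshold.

Gain reduction = 26 − 16 = 10 dB; output overshoot = GR / (R − 1) = 10 / 5 = 2 dB.
Threshold = output − output overshoot = 16 − 2 = 14 dBu.

14 dBu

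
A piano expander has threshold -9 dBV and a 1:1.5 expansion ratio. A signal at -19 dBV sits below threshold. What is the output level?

-24 dBV

The input is 10 dB below the -9 dBV threshold.
A 1:1.5 expander multiplies undershoot by 1.5: 10 × 1.5 = 15 dB below threshold.
Output = -9 − 15 = -24 dBV.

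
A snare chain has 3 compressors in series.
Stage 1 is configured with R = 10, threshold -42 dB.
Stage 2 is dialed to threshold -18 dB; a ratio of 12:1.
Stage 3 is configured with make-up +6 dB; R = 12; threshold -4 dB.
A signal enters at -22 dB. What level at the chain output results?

Stage 1: 20 dB above -42 dB, reduced 10:1 to 2 dB above → -40 dB.
Stage 2: -40 dB ≤ -18 dB, so stage 2 doesn't engage; output -40 dB.
Stage 3: -40 dB ≤ -4 dB, so stage 3 doesn't engage; make-up brings it to -34 dB.

-34 dB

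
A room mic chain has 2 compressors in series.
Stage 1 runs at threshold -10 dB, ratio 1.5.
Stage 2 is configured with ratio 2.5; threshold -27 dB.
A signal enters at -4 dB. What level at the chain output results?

-18.6 dB

Stage 1: -4 dB is 6 dB over -10 dB; at 1.5:1 that becomes 4 dB over, giving -6 dB.
Stage 2: -6 dB is 21 dB over -27 dB; at 2.5:1 that becomes 8.4 dB over, giving -18.6 dB.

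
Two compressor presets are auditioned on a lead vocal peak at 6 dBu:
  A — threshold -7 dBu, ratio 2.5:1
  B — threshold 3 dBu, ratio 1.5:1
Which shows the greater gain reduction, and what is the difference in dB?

A: 13 dB over, compressed to 5.2 dB over, so 7.8 dB of GR.
B: 3 dB over, compressed to 2 dB over, so 1 dB of GR.
A reduces 6.8 dB more.

A, by 6.8 dB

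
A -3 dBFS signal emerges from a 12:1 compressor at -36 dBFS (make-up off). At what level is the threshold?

Gain reduction = -3 − (-36) = 33 dB; output overshoot = GR / (R − 1) = 33 / 11 = 3 dB.
Threshold = output − output overshoot = -36 − 3 = -39 dBFS.

-39 dBFS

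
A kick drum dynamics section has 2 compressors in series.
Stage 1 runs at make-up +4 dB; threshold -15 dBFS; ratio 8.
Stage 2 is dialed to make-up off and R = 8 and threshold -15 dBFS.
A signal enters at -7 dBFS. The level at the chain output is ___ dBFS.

Stage 1: -7 dBFS is 8 dB over -15 dBFS; at 8:1 that becomes 1 dB over, giving -14 dBFS; +4 dB make-up → -10 dBFS.
Stage 2: 5 dB above -15 dBFS, reduced 8:1 to 0.625 dB above → -14.375 dBFS.

-14.375 dBFS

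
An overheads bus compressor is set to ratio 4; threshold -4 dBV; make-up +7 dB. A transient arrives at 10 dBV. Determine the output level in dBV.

6.5 dBV

Overshoot: 10 − (-4) = 14 dB.
At 4:1 the overshoot is divided by 4, leaving 3.5 dB above threshold.
That puts the output at -0.5 dBV; make-up adds 7 dB, giving 6.5 dBV.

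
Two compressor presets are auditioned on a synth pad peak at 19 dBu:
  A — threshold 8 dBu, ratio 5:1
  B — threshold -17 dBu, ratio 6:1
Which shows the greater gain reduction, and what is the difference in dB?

B, by 21.2 dB

A: overshoot 11 dB → output overshoot 2.2 dB → GR 8.8 dB.
B: overshoot 36 dB → output overshoot 6 dB → GR 30 dB.
B reduces 21.2 dB more.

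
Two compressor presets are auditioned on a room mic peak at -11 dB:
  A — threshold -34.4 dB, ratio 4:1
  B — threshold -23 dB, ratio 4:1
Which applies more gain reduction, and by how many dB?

A: GR = 23.4 − 23.4/4 = 17.55 dB.
B: GR = 12 − 12/4 = 9 dB.
Difference: 8.55 dB in favour of A.

A, by 8.55 dB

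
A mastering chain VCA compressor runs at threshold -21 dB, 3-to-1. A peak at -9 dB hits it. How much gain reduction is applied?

8 dB

The signal is 12 dB above threshold.
After 3:1 compression the overshoot becomes 12/3 = 4 dB.
Gain reduction = 12 − 4 = 8 dB.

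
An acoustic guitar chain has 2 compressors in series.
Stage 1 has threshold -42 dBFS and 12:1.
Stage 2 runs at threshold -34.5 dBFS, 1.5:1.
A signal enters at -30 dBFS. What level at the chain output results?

Stage 1: overshoot 12 dB → 12/12 = 1 dB → -41 dBFS.
Stage 2: below threshold (-41 ≤ -34.5); passes unchanged; output -41 dBFS.

-41 dBFS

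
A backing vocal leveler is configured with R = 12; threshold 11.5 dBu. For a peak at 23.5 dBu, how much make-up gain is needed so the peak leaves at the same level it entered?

11 dB

Without make-up, output = threshold + overshoot/12 = 11.5 + 1 = 12.5 dBu.
Gap to target: 11 dB.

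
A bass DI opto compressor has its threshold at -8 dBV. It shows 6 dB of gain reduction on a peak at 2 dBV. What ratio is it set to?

2.5:1

Input overshoot = 2 − (-8) = 10 dB.
Output overshoot = 10 − 6 = 4 dB.
Ratio = input overshoot / output overshoot = 10 / 4 = 2.5.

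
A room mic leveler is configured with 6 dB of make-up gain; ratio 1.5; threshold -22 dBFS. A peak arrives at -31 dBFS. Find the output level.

-25 dBFS

-31 dBFS is 9 dB below the -22 dBFS threshold, so no gain reduction is applied.
Make-up gain adds 6 dB: -31 + 6 = -25 dBFS.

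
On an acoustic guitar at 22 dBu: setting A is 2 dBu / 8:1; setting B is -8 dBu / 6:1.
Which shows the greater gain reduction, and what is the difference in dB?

B, by 7.5 dB

A: overshoot 20 dB → output overshoot 2.5 dB → GR 17.5 dB.
B: overshoot 30 dB → output overshoot 5 dB → GR 25 dB.
B applies 7.5 dB more gain reduction.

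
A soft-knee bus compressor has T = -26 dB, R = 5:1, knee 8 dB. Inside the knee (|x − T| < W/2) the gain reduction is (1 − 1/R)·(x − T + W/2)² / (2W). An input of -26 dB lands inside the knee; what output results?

-26.8 dB

x − T + W/2 = -26 − (-26) + 4 = 4.
GR = (1 − 1/5) × 4² / 16 = 0.8 × 16 / 16 = 0.8 dB.
Output = -26 − 0.8 = -26.8 dB.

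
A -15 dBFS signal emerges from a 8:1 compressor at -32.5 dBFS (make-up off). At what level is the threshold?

Input is 20 dB above T (since output overshoot × R = input overshoot: (-32.5 − T)·8 = -15 − T gives T = -35 dBFS).
Check: -35 + (-15 − (-35))/8 = -35 + 2.5 = -32.5 dBFS. ✓

-35 dBFS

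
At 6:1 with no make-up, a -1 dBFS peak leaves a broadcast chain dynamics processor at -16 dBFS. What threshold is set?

Gain reduction = -1 − (-16) = 15 dB; output overshoot = GR / (R − 1) = 15 / 5 = 3 dB.
Threshold = output − output overshoot = -16 − 3 = -19 dBFS.

-19 dBFS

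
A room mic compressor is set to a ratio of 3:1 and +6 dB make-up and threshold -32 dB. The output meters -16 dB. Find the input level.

Before make-up, the level was -16 − 6 = -22 dB.
Post-compression overshoot = -22 − (-32) = 10 dB.
Before 3:1 compression the overshoot was 10 × 3 = 30 dB, so input = -32 + 30 = -2 dB.

-2 dB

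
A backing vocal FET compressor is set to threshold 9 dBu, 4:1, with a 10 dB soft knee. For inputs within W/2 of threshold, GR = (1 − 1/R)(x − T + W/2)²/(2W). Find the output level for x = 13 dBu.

x − T + W/2 = 13 − 9 + 5 = 9.
GR = (1 − 1/4) × 9² / 20 = 0.75 × 81 / 20 = 3.0375 dB.
Output = 13 − 3.0375 = 9.9625 dBu.

9.9625 dBu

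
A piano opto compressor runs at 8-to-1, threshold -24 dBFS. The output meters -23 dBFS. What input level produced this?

-16 dBFS

That's 1 dB above the -24 dBFS threshold.
Undo the ratio: input overshoot = 1 × 8 = 8 dB, giving input = -16 dBFS.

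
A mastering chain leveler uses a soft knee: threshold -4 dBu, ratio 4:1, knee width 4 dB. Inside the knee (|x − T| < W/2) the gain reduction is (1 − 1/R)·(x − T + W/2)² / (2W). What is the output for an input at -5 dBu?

x − T + W/2 = -5 − (-4) + 2 = 1.
GR = (1 − 1/4) × 1² / 8 = 0.75 × 1 / 8 = 0.09375 dB.
Output = -5 − 0.09375 = -5.09375 dBu.

-5.09375 dBu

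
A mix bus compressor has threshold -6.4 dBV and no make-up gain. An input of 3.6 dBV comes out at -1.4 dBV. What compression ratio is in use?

2:1

Input overshoot = 3.6 − (-6.4) = 10 dB; output overshoot = -1.4 − (-6.4) = 5 dB.
Ratio = 10 / 5 = 2.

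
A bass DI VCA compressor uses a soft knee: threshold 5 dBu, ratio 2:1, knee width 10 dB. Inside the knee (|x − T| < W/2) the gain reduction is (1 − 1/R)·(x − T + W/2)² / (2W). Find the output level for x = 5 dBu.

x − T + W/2 = 5 − 5 + 5 = 5.
GR = (1 − 1/2) × 5² / 20 = 0.5 × 25 / 20 = 0.625 dB.
Output = 5 − 0.625 = 4.375 dBu.

4.375 dBu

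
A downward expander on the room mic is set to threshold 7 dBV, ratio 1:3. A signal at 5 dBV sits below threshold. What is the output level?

Undershoot = 7 − 5 = 2 dB.
At 1:3, that expands to 6 dB under threshold.
Output = 7 − 6 = 1 dBV.

1 dBV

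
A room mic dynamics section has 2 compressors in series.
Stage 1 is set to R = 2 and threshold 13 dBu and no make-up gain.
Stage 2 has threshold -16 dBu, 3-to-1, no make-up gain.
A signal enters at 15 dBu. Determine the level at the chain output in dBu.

Stage 1: 2 dB above 13 dBu, reduced 2:1 to 1 dB above → 14 dBu.
Stage 2: 30 dB above -16 dBu, reduced 3:1 to 10 dB above → -6 dBu.

-6 dBu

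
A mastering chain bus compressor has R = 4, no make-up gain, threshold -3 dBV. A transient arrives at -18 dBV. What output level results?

-18 dBV is 15 dB below the -3 dBV threshold, so no gain reduction is applied.
Output = input = -18 dBV.

-18 dBV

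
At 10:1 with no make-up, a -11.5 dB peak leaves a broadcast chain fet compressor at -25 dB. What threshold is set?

Let T be the threshold. Output overshoot = (input overshoot)/R, so -25 − T = (-11.5 − T)/10.
10·(-25 − T) = -11.5 − T → 9·T = -250 − (-11.5) = -238.5.
T = -238.5/9 = -26.5 dB.

-26.5 dB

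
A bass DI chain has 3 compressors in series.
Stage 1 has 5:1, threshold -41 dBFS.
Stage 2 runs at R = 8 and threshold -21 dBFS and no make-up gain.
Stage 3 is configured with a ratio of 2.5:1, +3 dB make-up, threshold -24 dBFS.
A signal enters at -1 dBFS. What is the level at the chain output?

-30 dBFS

Stage 1: overshoot 40 dB → 40/5 = 8 dB → -33 dBFS.
Stage 2: below threshold (-33 ≤ -21); passes unchanged; output -33 dBFS.
Stage 3: -33 dBFS ≤ -24 dBFS, so stage 3 doesn't engage; make-up brings it to -30 dBFS.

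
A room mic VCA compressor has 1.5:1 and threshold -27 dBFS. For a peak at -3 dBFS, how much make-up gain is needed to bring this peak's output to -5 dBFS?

Without make-up, output = threshold + overshoot/1.5 = -27 + 16 = -11 dBFS.
Gap to target: 6 dB.

6 dB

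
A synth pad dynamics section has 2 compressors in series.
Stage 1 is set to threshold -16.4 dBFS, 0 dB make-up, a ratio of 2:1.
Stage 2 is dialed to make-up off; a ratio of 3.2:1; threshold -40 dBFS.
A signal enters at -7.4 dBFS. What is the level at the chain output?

Stage 1: overshoot 9 dB → 9/2 = 4.5 dB → -11.9 dBFS.
Stage 2: 28.1 dB above -40 dBFS, reduced 3.2:1 to 8.78125 dB above → -31.21875 dBFS.

-31.21875 dBFS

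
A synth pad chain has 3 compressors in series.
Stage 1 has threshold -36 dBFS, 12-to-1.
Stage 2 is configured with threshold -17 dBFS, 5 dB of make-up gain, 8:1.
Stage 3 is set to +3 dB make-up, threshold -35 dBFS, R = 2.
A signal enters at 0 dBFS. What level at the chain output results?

-28.5 dBFS

Stage 1: 0 dBFS is 36 dB over -36 dBFS; at 12:1 that becomes 3 dB over, giving -33 dBFS.
Stage 2: below threshold (-33 ≤ -17); passes unchanged; make-up brings it to -28 dBFS.
Stage 3: overshoot 7 dB → 7/2 = 3.5 dB → -31.5 dBFS; +3 dB make-up → -28.5 dBFS.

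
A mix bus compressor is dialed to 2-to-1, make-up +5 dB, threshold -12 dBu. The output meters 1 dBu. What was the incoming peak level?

4 dBu

Before make-up, the level was 1 − 5 = -4 dBu.
That's 8 dB above the -12 dBu threshold.
Input overshoot = R × output overshoot = 16 dB → input = -12 + 16 = 4 dBu.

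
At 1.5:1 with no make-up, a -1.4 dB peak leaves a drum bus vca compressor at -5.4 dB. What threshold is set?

-13.4 dB

Input is 12 dB above T (since output overshoot × R = input overshoot: (-5.4 − T)·1.5 = -1.4 − T gives T = -13.4 dB).
Check: -13.4 + (-1.4 − (-13.4))/1.5 = -13.4 + 8 = -5.4 dB. ✓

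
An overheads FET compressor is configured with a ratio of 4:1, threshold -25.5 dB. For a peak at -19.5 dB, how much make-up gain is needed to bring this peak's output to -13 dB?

Overshoot 6 dB → 6/4 = 1.5 dB after compression, so the compressed level is -25.5 + 1.5 = -24 dB.
Make-up = target − compressed = -13 − (-24) = 11 dB.

11 dB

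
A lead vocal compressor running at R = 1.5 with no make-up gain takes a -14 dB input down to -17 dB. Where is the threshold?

Gain reduction = -14 − (-17) = 3 dB; output overshoot = GR / (R − 1) = 3 / 0.5 = 6 dB.
Threshold = output − output overshoot = -17 − 6 = -23 dB.

-23 dB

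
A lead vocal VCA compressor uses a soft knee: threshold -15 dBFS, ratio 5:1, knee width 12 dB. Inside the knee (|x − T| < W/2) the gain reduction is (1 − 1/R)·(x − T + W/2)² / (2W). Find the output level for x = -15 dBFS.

x − T + W/2 = -15 − (-15) + 6 = 6.
GR = (1 − 1/5) × 6² / 24 = 0.8 × 36 / 24 = 1.2 dB.
Output = -15 − 1.2 = -16.2 dBFS.

-16.2 dBFS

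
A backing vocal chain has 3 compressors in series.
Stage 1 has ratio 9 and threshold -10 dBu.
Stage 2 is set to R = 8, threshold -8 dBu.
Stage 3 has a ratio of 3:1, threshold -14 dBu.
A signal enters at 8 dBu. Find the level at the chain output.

-12 dBu

Stage 1: overshoot 18 dB → 18/9 = 2 dB → -8 dBu.
Stage 2: -8 dBu ≤ -8 dBu, so stage 2 doesn't engage; output -8 dBu.
Stage 3: -8 dBu is 6 dB over -14 dBu; at 3:1 that becomes 2 dB over, giving -12 dBu.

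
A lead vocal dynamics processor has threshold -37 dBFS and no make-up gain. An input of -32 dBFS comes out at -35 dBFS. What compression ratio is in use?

2.5:1

Input overshoot = -32 − (-37) = 5 dB; output overshoot = -35 − (-37) = 2 dB.
Ratio = 5 / 2 = 2.5.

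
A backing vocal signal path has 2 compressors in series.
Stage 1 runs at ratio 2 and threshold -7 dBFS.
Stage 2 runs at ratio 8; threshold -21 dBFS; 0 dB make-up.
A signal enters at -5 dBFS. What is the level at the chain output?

-19.125 dBFS

Stage 1: -5 dBFS is 2 dB over -7 dBFS; at 2:1 that becomes 1 dB over, giving -6 dBFS.
Stage 2: -6 dBFS is 15 dB over -21 dBFS; at 8:1 that becomes 1.875 dB over, giving -19.125 dBFS.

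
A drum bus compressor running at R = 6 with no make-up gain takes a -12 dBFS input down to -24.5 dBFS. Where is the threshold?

Gain reduction = -12 − (-24.5) = 12.5 dB; output overshoot = GR / (R − 1) = 12.5 / 5 = 2.5 dB.
Threshold = output − output overshoot = -24.5 − 2.5 = -27 dBFS.

-27 dBFS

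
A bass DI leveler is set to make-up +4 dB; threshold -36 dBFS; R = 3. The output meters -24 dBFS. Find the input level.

Remove make-up: -24 − 4 = -28 dBFS.
That's 8 dB above the -36 dBFS threshold.
Before 3:1 compression the overshoot was 8 × 3 = 24 dB, so input = -36 + 24 = -12 dBFS.

-12 dBFS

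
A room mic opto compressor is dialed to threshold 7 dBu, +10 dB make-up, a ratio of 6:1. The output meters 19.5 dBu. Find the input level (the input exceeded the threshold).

22 dBu

Before make-up, the level was 19.5 − 10 = 9.5 dBu.
That's 2.5 dB above the 7 dBu threshold.
Input overshoot = R × output overshoot = 15 dB → input = 7 + 15 = 22 dBu.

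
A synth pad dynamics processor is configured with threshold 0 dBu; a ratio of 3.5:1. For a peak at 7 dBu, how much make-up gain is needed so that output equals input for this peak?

The peak compresses to 0 + 7/3.5 = 2 dBu.
To reach 7 dBu requires 7 − 2 = 5 dB of make-up.

5 dB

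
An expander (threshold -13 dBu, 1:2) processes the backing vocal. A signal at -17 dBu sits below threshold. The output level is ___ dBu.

-21 dBu

The input is 4 dB below the -13 dBu threshold.
A 1:2 expander multiplies undershoot by 2: 4 × 2 = 8 dB below threshold.
Output = -13 − 8 = -21 dBu.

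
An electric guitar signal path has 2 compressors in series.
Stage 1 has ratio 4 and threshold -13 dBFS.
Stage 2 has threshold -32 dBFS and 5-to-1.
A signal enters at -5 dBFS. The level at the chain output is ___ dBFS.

Stage 1: 8 dB above -13 dBFS, reduced 4:1 to 2 dB above → -11 dBFS.
Stage 2: 21 dB above -32 dBFS, reduced 5:1 to 4.2 dB above → -27.8 dBFS.

-27.8 dBFS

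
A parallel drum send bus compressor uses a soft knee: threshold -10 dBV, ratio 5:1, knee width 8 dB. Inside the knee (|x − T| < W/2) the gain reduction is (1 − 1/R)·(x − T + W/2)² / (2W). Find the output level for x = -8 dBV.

x − T + W/2 = -8 − (-10) + 4 = 6.
GR = (1 − 1/5) × 6² / 16 = 0.8 × 36 / 16 = 1.8 dB.
Output = -8 − 1.8 = -9.8 dBV.

-9.8 dBV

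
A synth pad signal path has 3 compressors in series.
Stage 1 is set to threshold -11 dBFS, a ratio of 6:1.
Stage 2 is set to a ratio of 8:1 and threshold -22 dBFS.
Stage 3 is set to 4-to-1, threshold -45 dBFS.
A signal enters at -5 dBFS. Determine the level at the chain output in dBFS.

-38.875 dBFS

Stage 1: overshoot 6 dB → 6/6 = 1 dB → -10 dBFS.
Stage 2: 12 dB above -22 dBFS, reduced 8:1 to 1.5 dB above → -20.5 dBFS.
Stage 3: 24.5 dB above -45 dBFS, reduced 4:1 to 6.125 dB above → -38.875 dBFS.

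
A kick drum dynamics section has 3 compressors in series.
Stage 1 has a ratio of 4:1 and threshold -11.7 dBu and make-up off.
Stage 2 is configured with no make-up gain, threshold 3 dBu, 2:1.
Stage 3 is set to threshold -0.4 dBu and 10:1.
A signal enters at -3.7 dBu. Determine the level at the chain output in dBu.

-9.7 dBu

Stage 1: 8 dB above -11.7 dBu, reduced 4:1 to 2 dB above → -9.7 dBu.
Stage 2: -9.7 dBu ≤ 3 dBu, so stage 2 doesn't engage; output -9.7 dBu.
Stage 3: below threshold (-9.7 ≤ -0.4); passes unchanged; output -9.7 dBu.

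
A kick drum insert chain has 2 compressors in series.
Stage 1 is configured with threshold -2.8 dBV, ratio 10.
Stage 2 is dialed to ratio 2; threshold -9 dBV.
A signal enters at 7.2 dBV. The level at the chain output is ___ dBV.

Stage 1: overshoot 10 dB → 10/10 = 1 dB → -1.8 dBV.
Stage 2: overshoot 7.2 dB → 7.2/2 = 3.6 dB → -5.4 dBV.

-5.4 dBV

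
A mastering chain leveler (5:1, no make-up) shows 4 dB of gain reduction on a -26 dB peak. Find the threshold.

Gain reduction = -26 − (-30) = 4 dB; output overshoot = GR / (R − 1) = 4 / 4 = 1 dB.
Threshold = output − output overshoot = -30 − 1 = -31 dB.

-31 dB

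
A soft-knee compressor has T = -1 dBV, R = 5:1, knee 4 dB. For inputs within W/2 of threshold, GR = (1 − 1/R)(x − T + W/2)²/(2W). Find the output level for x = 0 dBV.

x − T + W/2 = 0 − (-1) + 2 = 3.
GR = (1 − 1/5) × 3² / 8 = 0.8 × 9 / 8 = 0.9 dB.
Output = 0 − 0.9 = -0.9 dBV.

-0.9 dBV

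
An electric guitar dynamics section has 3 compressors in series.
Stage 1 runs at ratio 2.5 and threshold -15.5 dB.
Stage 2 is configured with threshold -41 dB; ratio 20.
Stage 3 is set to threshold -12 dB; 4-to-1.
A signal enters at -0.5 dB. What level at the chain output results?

Stage 1: overshoot 15 dB → 15/2.5 = 6 dB → -9.5 dB.
Stage 2: -9.5 dB is 31.5 dB over -41 dB; at 20:1 that becomes 1.575 dB over, giving -39.425 dB.
Stage 3: -39.425 dB is at or below the -12 dB threshold — no compression; output -39.425 dB.

-39.425 dB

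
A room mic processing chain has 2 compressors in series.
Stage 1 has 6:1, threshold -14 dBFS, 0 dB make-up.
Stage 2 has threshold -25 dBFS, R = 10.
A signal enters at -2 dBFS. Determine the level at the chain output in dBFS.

Stage 1: -2 dBFS is 12 dB over -14 dBFS; at 6:1 that becomes 2 dB over, giving -12 dBFS.
Stage 2: 13 dB above -25 dBFS, reduced 10:1 to 1.3 dB above → -23.7 dBFS.

-23.7 dBFS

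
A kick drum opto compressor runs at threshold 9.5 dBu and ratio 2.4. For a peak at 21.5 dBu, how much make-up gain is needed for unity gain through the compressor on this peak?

The peak compresses to 9.5 + 12/2.4 = 14.5 dBu.
To reach 21.5 dBu requires 21.5 − 14.5 = 7 dB of make-up.

7 dB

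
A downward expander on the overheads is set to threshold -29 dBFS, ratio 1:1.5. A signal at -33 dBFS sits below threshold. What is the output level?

-35 dBFS

The input is 4 dB below the -29 dBFS threshold.
A 1:1.5 expander multiplies undershoot by 1.5: 4 × 1.5 = 6 dB below threshold.
Output = -29 − 6 = -35 dBFS.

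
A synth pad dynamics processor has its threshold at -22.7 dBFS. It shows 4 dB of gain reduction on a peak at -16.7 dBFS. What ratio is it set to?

3:1

Input overshoot = -16.7 − (-22.7) = 6 dB.
Output overshoot = 6 − 4 = 2 dB.
Ratio = input overshoot / output overshoot = 6 / 2 = 3.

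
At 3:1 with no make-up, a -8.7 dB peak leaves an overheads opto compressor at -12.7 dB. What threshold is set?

-14.7 dB

Let T be the threshold. Output overshoot = (input overshoot)/R, so -12.7 − T = (-8.7 − T)/3.
3·(-12.7 − T) = -8.7 − T → 2·T = -38.1 − (-8.7) = -29.4.
T = -29.4/2 = -14.7 dB.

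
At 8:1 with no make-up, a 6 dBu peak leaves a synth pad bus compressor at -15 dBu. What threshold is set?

Gain reduction = 6 − (-15) = 21 dB; output overshoot = GR / (R − 1) = 21 / 7 = 3 dB.
Threshold = output − output overshoot = -15 − 3 = -18 dBu.

-18 dBu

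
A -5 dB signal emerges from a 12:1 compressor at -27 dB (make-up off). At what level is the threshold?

-29 dB

Let T be the threshold. Output overshoot = (input overshoot)/R, so -27 − T = (-5 − T)/12.
12·(-27 − T) = -5 − T → 11·T = -324 − (-5) = -319.
T = -319/11 = -29 dB.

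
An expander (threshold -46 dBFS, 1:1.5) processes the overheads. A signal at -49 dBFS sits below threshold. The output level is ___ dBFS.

-50.5 dBFS

The input is 3 dB below the -46 dBFS threshold.
A 1:1.5 expander multiplies undershoot by 1.5: 3 × 1.5 = 4.5 dB below threshold.
Output = -46 − 4.5 = -50.5 dBFS.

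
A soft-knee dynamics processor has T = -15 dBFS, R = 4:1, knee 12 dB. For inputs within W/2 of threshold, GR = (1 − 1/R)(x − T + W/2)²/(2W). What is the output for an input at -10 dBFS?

-13.78125 dBFS

x − T + W/2 = -10 − (-15) + 6 = 11.
GR = (1 − 1/4) × 11² / 24 = 0.75 × 121 / 24 = 3.78125 dB.
Output = -10 − 3.78125 = -13.78125 dBFS.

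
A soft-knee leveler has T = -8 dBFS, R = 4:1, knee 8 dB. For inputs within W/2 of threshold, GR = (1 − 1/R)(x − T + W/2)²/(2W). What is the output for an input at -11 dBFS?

-11.046875 dBFS

x − T + W/2 = -11 − (-8) + 4 = 1.
GR = (1 − 1/4) × 1² / 16 = 0.75 × 1 / 16 = 0.046875 dB.
Output = -11 − 0.046875 = -11.046875 dBFS.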